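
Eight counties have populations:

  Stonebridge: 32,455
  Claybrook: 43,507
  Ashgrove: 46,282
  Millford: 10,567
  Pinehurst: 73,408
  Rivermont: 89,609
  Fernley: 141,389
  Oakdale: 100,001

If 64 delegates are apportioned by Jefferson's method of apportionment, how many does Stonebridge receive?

Standard divisor 537218/64 ≈ 8394.031; standard quotas: Stonebridge 3.866, Claybrook 5.183, Ashgrove 5.514, Millford 1.259, Pinehurst 8.745, Rivermont 10.675, Fernley 16.844, Oakdale 11.913.
Rounding down gives 3, 5, 5, 1, 8, 10, 16, 11 = 59 seats, so the divisor must be adjusted.
With modified divisor 8000: modified quotas Stonebridge 4.057, Claybrook 5.438, Ashgrove 5.785, Millford 1.321, Pinehurst 9.176, Rivermont 11.201, Fernley 17.674, Oakdale 12.500.
Rounding down: Stonebridge 4, Claybrook 5, Ashgrove 5, Millford 1, Pinehurst 9, Rivermont 11, Fernley 17, Oakdale 12 (total 64).
Stonebridge receives 4.

4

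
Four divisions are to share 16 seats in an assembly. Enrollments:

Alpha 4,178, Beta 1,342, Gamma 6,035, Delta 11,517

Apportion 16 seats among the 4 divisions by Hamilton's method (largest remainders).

Alpha: 3, Beta: 1, Gamma: 4, Delta: 8

The standard divisor is 23072/16 = 1442.
Standard quotas: Alpha 2.8974, Beta 0.9307, Gamma 4.1852, Delta 7.9868.
Lower quotas: Alpha 2, Beta 0, Gamma 4, Delta 7 (sum 13, leaving 3 seats).
Remainders in descending order: Delta 0.9868, Beta 0.9307, Alpha 0.8974, Gamma 0.1852.
Largest remainders: Delta, Beta, Alpha receive the extra seats.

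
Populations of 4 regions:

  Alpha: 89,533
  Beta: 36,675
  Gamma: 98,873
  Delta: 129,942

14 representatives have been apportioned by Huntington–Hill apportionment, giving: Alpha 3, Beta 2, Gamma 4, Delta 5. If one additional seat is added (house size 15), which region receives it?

Alpha

Priority for the next seat is population ÷ (√(s·(s+1))).
Priorities: Alpha 25845.951, Beta 14972.506, Gamma 22108.675, Delta 23724.055.
Highest priority: Alpha.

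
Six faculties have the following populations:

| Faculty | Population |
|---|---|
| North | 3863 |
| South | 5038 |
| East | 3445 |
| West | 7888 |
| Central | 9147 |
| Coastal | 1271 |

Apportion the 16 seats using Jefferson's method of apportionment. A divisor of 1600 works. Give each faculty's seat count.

North=2, South=3, East=2, West=4, Central=5, Coastal=0

With modified divisor 1600: modified quotas North 2.414, South 3.149, East 2.153, West 4.930, Central 5.717, Coastal 0.794.
Rounding down: North 2, South 3, East 2, West 4, Central 5, Coastal 0 (total 16).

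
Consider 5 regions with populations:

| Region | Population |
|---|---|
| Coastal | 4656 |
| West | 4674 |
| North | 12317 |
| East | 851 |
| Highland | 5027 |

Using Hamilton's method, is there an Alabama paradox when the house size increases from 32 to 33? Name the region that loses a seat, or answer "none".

none

At 32 seats: Coastal 5, West 6, North 14, East 1, Highland 6.
At 33 seats: Coastal 5, West 6, North 15, East 1, Highland 6.
No region's allocation decreased.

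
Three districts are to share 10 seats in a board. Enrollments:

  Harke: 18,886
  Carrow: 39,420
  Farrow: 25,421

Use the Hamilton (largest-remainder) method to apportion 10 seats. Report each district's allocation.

The standard divisor is 83727/10 ≈ 8372.7.
Standard quotas: Harke 2.2557, Carrow 4.7082, Farrow 3.0362.
Lower quotas: Harke 2, Carrow 4, Farrow 3 (sum 9, leaving 1 seat).
Remainders in descending order: Carrow 0.7082, Harke 0.2557, Farrow 0.0362.
Largest remainder: Carrow receives the extra seat.

Harke: 2, Carrow: 5, Farrow: 3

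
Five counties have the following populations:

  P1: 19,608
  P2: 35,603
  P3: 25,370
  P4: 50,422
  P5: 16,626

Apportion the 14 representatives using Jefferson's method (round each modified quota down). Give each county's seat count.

P1 2, P2 4, P3 2, P4 5, P5 1

Standard divisor 147629/14 ≈ 10544.929; standard quotas: P1 1.859, P2 3.376, P3 2.406, P4 4.782, P5 1.577.
Rounding down gives 1, 3, 2, 4, 1 = 11 seats, so the divisor must be adjusted.
With modified divisor 8700: modified quotas P1 2.254, P2 4.092, P3 2.916, P4 5.796, P5 1.911.
Rounding down: P1 2, P2 4, P3 2, P4 5, P5 1 (total 14).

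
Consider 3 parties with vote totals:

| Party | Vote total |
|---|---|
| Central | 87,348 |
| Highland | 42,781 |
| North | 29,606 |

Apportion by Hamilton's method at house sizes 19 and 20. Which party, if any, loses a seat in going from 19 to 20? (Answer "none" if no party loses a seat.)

none

At 19 seats: Central 10, Highland 5, North 4.
At 20 seats: Central 11, Highland 5, North 4.
No party's allocation decreased.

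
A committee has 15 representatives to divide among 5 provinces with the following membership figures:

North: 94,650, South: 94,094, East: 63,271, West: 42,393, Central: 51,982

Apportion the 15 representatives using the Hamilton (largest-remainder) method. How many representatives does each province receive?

Standard divisor: 346390 ÷ 15 ≈ 23092.667.
Standard quotas: North 4.0987, South 4.0746, East 2.7399, West 1.8358, Central 2.2510.
Lower quotas: North 4, South 4, East 2, West 1, Central 2 (sum 13, leaving 2 seats).
Remainders in descending order: West 0.8358, East 0.7399, Central 0.2510, North 0.0987, South 0.0746.
The surplus seats go to West, East.

North=4, South=4, East=3, West=2, Central=2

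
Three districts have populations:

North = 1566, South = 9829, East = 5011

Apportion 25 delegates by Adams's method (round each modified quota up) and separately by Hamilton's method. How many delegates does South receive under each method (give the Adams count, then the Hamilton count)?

14 and 15

Adams: North 3, South 14, East 8.
Hamilton: North 2, South 15, East 8.
South gets 14 under Adams and 15 under Hamilton.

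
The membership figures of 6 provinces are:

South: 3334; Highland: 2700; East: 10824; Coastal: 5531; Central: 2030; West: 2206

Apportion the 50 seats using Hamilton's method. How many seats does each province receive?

Standard divisor: 26625 ÷ 50 ≈ 532.5.
Standard quotas: South 6.2610, Highland 5.0704, East 20.3268, Coastal 10.3869, Central 3.8122, West 4.1427.
Lower quotas: South 6, Highland 5, East 20, Coastal 10, Central 3, West 4 (sum 48, leaving 2 seats).
Remainders in descending order: Central 0.8122, Coastal 0.3869, East 0.3268, South 0.2610, West 0.1427, Highland 0.0704.
Largest remainders: Central, Coastal receive the extra seats.

South=6, Highland=5, East=20, Coastal=11, Central=4, West=4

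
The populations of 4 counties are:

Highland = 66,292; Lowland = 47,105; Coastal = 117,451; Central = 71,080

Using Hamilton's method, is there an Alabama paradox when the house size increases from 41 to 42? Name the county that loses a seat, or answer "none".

At 41 seats: Highland 9, Lowland 6, Coastal 16, Central 10.
At 42 seats: Highland 9, Lowland 7, Coastal 16, Central 10.
No county's allocation decreased.

none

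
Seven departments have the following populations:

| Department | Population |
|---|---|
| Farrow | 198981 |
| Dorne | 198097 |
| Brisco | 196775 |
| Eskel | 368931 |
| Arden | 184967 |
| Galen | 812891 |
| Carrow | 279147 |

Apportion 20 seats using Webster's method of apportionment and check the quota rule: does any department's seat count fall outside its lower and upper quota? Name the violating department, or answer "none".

none

Standard quotas: Farrow 1.777, Dorne 1.769, Brisco 1.757, Eskel 3.294, Arden 1.652, Galen 7.259, Carrow 2.493.
Webster allocation: Farrow 2, Dorne 2, Brisco 2, Eskel 3, Arden 2, Galen 7, Carrow 2.
Every allocation lies between the lower and upper quota.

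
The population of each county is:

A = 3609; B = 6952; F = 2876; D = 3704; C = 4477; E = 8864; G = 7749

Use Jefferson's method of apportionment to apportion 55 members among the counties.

A 5; B 10; F 4; D 5; C 6; E 13; G 12

Standard divisor 38231/55 ≈ 695.109; standard quotas: A 5.192, B 10.001, F 4.137, D 5.329, C 6.441, E 12.752, G 11.148.
Rounding down gives 5, 10, 4, 5, 6, 12, 11 = 53 seats, so the divisor must be adjusted.
With modified divisor 643: modified quotas A 5.613, B 10.812, F 4.473, D 5.760, C 6.963, E 13.785, G 12.051.
Rounding down: A 5, B 10, F 4, D 5, C 6, E 13, G 12 (total 55).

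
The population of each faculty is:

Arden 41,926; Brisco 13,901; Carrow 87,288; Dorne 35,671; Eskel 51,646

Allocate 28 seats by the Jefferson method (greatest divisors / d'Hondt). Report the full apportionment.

Standard divisor 230432/28 ≈ 8229.714; standard quotas: Arden 5.094, Brisco 1.689, Carrow 10.606, Dorne 4.334, Eskel 6.276.
Rounding down gives 5, 1, 10, 4, 6 = 26 seats, so the divisor must be adjusted.
With modified divisor 7300: modified quotas Arden 5.743, Brisco 1.904, Carrow 11.957, Dorne 4.886, Eskel 7.075.
Rounding down: Arden 5, Brisco 1, Carrow 11, Dorne 4, Eskel 7 (total 28).

Arden: 5, Brisco: 1, Carrow: 11, Dorne: 4, Eskel: 7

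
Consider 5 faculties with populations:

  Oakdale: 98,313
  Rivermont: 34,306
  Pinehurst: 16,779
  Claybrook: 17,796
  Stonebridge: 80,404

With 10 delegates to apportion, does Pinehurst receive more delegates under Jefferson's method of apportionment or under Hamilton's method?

Hamilton

Jefferson: Oakdale 5, Rivermont 1, Pinehurst 0, Claybrook 0, Stonebridge 4.
Hamilton: Oakdale 4, Rivermont 1, Pinehurst 1, Claybrook 1, Stonebridge 3.
Pinehurst gets 0 under Jefferson and 1 under Hamilton.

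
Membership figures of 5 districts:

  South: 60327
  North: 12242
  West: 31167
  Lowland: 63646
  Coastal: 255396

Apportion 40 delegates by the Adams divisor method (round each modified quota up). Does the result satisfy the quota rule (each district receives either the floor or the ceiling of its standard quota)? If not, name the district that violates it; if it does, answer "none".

Standard quotas: South 5.708, North 1.158, West 2.949, Lowland 6.022, Coastal 24.164.
Adams allocation: South 6, North 2, West 3, Lowland 6, Coastal 23.
Coastal has quota 24.164 (lower 24, upper 25) but receives 23 — outside the quota interval.

Coastal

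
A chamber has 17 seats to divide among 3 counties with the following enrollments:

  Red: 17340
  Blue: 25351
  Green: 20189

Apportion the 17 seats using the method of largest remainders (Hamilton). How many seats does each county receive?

The standard divisor is 62880/17 ≈ 3698.824.
Standard quotas: Red 4.6880, Blue 6.8538, Green 5.4582.
Lower quotas: Red 4, Blue 6, Green 5 (sum 15, leaving 2 seats).
Remainders in descending order: Blue 0.8538, Red 0.6880, Green 0.4582.
Largest remainders: Blue, Red receive the extra seats.

Red=5, Blue=7, Green=5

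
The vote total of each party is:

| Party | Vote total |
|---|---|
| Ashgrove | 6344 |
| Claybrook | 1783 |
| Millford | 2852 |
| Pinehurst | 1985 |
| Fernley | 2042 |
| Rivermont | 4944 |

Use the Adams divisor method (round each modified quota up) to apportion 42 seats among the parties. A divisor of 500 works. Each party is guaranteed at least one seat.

With modified divisor 500: modified quotas Ashgrove 12.688, Claybrook 3.566, Millford 5.704, Pinehurst 3.970, Fernley 4.084, Rivermont 9.888.
Rounding up: Ashgrove 13, Claybrook 4, Millford 6, Pinehurst 4, Fernley 5, Rivermont 10 (total 42).

Ashgrove=13, Claybrook=4, Millford=6, Pinehurst=4, Fernley=5, Rivermont=10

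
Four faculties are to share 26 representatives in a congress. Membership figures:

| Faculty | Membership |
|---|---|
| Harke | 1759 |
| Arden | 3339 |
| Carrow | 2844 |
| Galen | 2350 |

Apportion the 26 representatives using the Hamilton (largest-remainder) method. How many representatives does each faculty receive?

Harke: 5, Arden: 8, Carrow: 7, Galen: 6

Standard divisor: 10292 ÷ 26 ≈ 395.846.
Standard quotas: Harke 4.444, Arden 8.435, Carrow 7.185, Galen 5.937.
Lower quotas: Harke 4, Arden 8, Carrow 7, Galen 5 (sum 24, leaving 2 seats).
Remainders in descending order: Galen 0.937, Harke 0.444, Arden 0.435, Carrow 0.185.
The surplus seats go to Galen, Harke.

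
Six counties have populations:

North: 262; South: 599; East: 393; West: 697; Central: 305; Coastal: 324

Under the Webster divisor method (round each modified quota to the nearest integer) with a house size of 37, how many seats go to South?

Standard divisor 2580/37 ≈ 69.73; standard quotas: North 3.757, South 8.590, East 5.636, West 9.996, Central 4.374, Coastal 4.647.
Rounding to the nearest integer gives 4, 9, 6, 10, 4, 5 = 38 seats, so the divisor must be adjusted.
With modified divisor 71: modified quotas North 3.690, South 8.437, East 5.535, West 9.817, Central 4.296, Coastal 4.563.
Rounding to the nearest integer: North 4, South 8, East 6, West 10, Central 4, Coastal 5 (total 37).
South receives 8.

8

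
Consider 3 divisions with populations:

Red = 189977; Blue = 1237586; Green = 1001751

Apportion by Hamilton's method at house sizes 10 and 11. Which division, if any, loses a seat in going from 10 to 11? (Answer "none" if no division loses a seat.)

none

At 10 seats: Red 1, Blue 5, Green 4.
At 11 seats: Red 1, Blue 6, Green 4.
No division's allocation decreased.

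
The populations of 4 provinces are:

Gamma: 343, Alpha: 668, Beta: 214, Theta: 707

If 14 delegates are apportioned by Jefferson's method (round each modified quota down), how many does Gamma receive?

2

Standard divisor 1932/14 ≈ 138; standard quotas: Gamma 2.486, Alpha 4.841, Beta 1.551, Theta 5.123.
Rounding down gives 2, 4, 1, 5 = 12 seats, so the divisor must be adjusted.
With modified divisor 116: modified quotas Gamma 2.957, Alpha 5.759, Beta 1.845, Theta 6.095.
Rounding down: Gamma 2, Alpha 5, Beta 1, Theta 6 (total 14).
Gamma receives 2.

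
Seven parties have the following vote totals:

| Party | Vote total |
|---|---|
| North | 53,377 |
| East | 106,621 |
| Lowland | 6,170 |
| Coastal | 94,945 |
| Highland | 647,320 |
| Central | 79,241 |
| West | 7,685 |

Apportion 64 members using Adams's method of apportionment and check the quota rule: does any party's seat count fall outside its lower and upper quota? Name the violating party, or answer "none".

Highland

Standard quotas: North 3.432, East 6.856, Lowland 0.397, Coastal 6.105, Highland 41.622, Central 5.095, West 0.494.
Adams allocation: North 4, East 7, Lowland 1, Coastal 6, Highland 40, Central 5, West 1.
Highland has quota 41.622 (lower 41, upper 42) but receives 40 — outside the quota interval.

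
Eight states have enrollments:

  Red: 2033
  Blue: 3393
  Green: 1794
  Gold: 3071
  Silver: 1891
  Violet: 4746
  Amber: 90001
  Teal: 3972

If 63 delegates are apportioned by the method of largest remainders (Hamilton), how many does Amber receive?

Standard divisor: 110901 ÷ 63 ≈ 1760.333.
Standard quotas: Red 1.1549, Blue 1.9275, Green 1.0191, Gold 1.7446, Silver 1.0742, Violet 2.6961, Amber 51.1272, Teal 2.2564.
Lower quotas: Red 1, Blue 1, Green 1, Gold 1, Silver 1, Violet 2, Amber 51, Teal 2 (sum 60, leaving 3 seats).
Remainders in descending order: Blue 0.9275, Gold 0.7446, Violet 0.6961, Teal 0.2564, Red 0.1549, Amber 0.1272, Silver 0.0742, Green 0.0191.
Largest remainders: Blue, Gold, Violet receive the extra seats.
Amber receives 51.

51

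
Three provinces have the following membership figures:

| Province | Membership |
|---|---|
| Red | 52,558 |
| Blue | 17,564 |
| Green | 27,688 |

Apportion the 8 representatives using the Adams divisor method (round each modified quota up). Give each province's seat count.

Standard divisor 97810/8 ≈ 12226.25; standard quotas: Red 4.299, Blue 1.437, Green 2.265.
Rounding up gives 5, 2, 3 = 10 seats, so the divisor must be adjusted.
With modified divisor 15700: modified quotas Red 3.348, Blue 1.119, Green 1.764.
Rounding up: Red 4, Blue 2, Green 2 (total 8).

Red: 4; Blue: 2; Green: 2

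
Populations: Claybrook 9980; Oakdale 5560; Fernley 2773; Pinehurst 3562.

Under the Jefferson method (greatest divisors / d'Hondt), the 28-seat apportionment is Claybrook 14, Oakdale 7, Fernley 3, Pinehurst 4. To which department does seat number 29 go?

Pinehurst

Priority for the next seat is population ÷ (current seats + 1).
Priorities: Claybrook 665.333, Oakdale 695.000, Fernley 693.250, Pinehurst 712.400.
Highest priority: Pinehurst.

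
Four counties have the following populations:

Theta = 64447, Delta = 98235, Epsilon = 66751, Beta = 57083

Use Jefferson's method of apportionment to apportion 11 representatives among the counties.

Standard divisor 286516/11 ≈ 26046.909; standard quotas: Theta 2.474, Delta 3.771, Epsilon 2.563, Beta 2.192.
Rounding down gives 2, 3, 2, 2 = 9 seats, so the divisor must be adjusted.
With modified divisor 21900: modified quotas Theta 2.943, Delta 4.486, Epsilon 3.048, Beta 2.607.
Rounding down: Theta 2, Delta 4, Epsilon 3, Beta 2 (total 11).

Theta 2, Delta 4, Epsilon 3, Beta 2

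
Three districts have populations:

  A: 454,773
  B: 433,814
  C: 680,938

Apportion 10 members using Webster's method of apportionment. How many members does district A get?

3

Standard divisor 1569525/10 ≈ 156952.5; standard quotas: A 2.898, B 2.764, C 4.338.
Rounding to the nearest integer gives A 3, B 3, C 4 — total 10, matching the house size, so no adjustment is needed.
A receives 3.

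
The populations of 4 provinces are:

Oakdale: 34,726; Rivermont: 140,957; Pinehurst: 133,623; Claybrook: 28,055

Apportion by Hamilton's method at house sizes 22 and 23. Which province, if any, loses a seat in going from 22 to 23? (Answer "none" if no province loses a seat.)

none

At 22 seats: Oakdale 2, Rivermont 9, Pinehurst 9, Claybrook 2.
At 23 seats: Oakdale 2, Rivermont 10, Pinehurst 9, Claybrook 2.
No province's allocation decreased.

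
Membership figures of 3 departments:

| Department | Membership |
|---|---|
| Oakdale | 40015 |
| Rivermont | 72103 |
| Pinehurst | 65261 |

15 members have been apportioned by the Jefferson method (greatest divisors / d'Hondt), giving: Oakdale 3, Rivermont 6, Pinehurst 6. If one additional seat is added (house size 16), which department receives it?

Rivermont

Priority for the next seat is population ÷ (current seats + 1).
Priorities: Oakdale 10003.750, Rivermont 10300.429, Pinehurst 9323.000.
Highest priority: Rivermont.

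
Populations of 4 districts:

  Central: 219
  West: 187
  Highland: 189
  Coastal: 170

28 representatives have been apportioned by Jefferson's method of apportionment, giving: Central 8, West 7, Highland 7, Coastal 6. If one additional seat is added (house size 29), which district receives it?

Central

Priority for the next seat is population ÷ (current seats + 1).
Priorities: Central 24.333, West 23.375, Highland 23.625, Coastal 24.286.
Highest priority: Central.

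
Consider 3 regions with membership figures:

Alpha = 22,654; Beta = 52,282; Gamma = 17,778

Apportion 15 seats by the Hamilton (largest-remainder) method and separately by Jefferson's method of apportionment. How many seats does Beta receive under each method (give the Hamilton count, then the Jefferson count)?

Hamilton: Alpha 4, Beta 8, Gamma 3.
Jefferson: Alpha 3, Beta 9, Gamma 3.
Beta gets 8 under Hamilton and 9 under Jefferson.

8 and 9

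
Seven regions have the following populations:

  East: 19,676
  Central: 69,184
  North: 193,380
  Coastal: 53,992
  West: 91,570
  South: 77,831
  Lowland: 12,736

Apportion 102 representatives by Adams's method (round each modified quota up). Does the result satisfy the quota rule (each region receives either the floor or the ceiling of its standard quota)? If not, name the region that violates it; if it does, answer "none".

Standard quotas: East 3.872, Central 13.613, North 38.052, Coastal 10.624, West 18.018, South 15.315, Lowland 2.506.
Adams allocation: East 4, Central 14, North 37, Coastal 11, West 18, South 15, Lowland 3.
North has quota 38.052 (lower 38, upper 39) but receives 37 — outside the quota interval.

North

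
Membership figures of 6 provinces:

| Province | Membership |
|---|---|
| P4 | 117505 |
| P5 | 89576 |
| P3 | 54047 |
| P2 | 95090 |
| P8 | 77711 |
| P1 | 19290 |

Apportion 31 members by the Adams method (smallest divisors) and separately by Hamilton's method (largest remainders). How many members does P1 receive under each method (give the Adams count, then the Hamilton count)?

2 and 1

Adams: P4 8, P5 6, P3 4, P2 6, P8 5, P1 2.
Hamilton: P4 8, P5 6, P3 4, P2 7, P8 5, P1 1.
P1 gets 2 under Adams and 1 under Hamilton.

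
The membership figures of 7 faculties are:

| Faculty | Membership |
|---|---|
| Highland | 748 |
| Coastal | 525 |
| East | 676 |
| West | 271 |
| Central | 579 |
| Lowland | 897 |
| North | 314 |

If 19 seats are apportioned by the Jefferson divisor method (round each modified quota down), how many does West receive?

Standard divisor 4010/19 ≈ 211.053; standard quotas: Highland 3.544, Coastal 2.488, East 3.203, West 1.284, Central 2.743, Lowland 4.250, North 1.488.
Rounding down gives 3, 2, 3, 1, 2, 4, 1 = 16 seats, so the divisor must be adjusted.
With modified divisor 177: modified quotas Highland 4.226, Coastal 2.966, East 3.819, West 1.531, Central 3.271, Lowland 5.068, North 1.774.
Rounding down: Highland 4, Coastal 2, East 3, West 1, Central 3, Lowland 5, North 1 (total 19).
West receives 1.

1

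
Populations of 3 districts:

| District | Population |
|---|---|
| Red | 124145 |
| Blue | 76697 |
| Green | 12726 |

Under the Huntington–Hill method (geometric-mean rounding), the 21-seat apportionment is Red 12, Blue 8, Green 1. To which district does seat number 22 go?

Priority for the next seat is population ÷ (√(s·(s+1))).
Priorities: Red 9939.555, Blue 9038.828, Green 8998.641.
Highest priority: Red.

Red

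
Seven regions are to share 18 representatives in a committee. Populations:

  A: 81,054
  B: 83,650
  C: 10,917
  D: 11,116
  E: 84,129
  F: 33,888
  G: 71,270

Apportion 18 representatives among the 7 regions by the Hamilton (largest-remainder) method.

A 4, B 4, C 0, D 1, E 4, F 2, G 3

Total 376024; standard divisor 376024/18 ≈ 20890.222.
Standard quotas: A 3.8800, B 4.0043, C 0.5226, D 0.5321, E 4.0272, F 1.6222, G 3.4116.
Lower quotas: A 3, B 4, C 0, D 0, E 4, F 1, G 3 (sum 15, leaving 3 seats).
Remainders in descending order: A 0.8800, F 0.6222, D 0.5321, C 0.5226, G 0.4116, E 0.0272, B 0.0043.
The surplus seats go to A, F, D.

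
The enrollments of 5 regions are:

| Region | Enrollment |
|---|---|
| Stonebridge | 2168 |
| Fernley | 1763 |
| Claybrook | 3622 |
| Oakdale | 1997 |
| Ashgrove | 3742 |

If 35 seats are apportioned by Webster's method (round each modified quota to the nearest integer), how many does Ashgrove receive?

10

Standard divisor 13292/35 ≈ 379.771; standard quotas: Stonebridge 5.709, Fernley 4.642, Claybrook 9.537, Oakdale 5.258, Ashgrove 9.853.
Rounding to the nearest integer gives 6, 5, 10, 5, 10 = 36 seats, so the divisor must be adjusted.
With modified divisor 390: modified quotas Stonebridge 5.559, Fernley 4.521, Claybrook 9.287, Oakdale 5.121, Ashgrove 9.595.
Rounding to the nearest integer: Stonebridge 6, Fernley 5, Claybrook 9, Oakdale 5, Ashgrove 10 (total 35).
Ashgrove receives 10.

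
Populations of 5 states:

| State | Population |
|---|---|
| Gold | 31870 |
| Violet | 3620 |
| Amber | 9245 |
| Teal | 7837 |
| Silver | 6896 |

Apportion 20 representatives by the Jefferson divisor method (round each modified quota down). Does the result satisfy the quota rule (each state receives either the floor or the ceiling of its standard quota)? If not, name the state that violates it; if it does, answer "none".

Gold

Standard quotas: Gold 10.718, Violet 1.217, Amber 3.109, Teal 2.636, Silver 2.319.
Jefferson allocation: Gold 12, Violet 1, Amber 3, Teal 2, Silver 2.
Gold has quota 10.718 (lower 10, upper 11) but receives 12 — outside the quota interval.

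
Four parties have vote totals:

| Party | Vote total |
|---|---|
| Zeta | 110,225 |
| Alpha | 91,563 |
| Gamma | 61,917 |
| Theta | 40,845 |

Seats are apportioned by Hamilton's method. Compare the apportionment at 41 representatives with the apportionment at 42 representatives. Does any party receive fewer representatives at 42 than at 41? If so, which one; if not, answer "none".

none

At 41 seats: Zeta 15, Alpha 12, Gamma 8, Theta 6.
At 42 seats: Zeta 15, Alpha 13, Gamma 8, Theta 6.
No party's allocation decreased.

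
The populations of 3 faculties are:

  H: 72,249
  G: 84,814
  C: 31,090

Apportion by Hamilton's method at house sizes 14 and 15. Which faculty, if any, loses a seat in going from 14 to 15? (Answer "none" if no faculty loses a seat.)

At 14 seats: H 6, G 6, C 2.
At 15 seats: H 6, G 7, C 2.
No faculty's allocation decreased.

none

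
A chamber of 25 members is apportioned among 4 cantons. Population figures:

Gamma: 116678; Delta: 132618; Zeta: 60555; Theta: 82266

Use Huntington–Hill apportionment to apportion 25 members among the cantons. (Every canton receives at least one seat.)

With divisor 15610: modified quotas Gamma 7.475, Delta 8.496, Zeta 3.879, Theta 5.270.
Geometric-mean thresholds: Gamma √(7·8)=7.483, Delta √(8·9)=8.485, Zeta √(3·4)=3.464, Theta √(5·6)=5.477.
Each quota rounded against its threshold gives Gamma 7, Delta 9, Zeta 4, Theta 5 (total 25).

Gamma=7, Delta=9, Zeta=4, Theta=5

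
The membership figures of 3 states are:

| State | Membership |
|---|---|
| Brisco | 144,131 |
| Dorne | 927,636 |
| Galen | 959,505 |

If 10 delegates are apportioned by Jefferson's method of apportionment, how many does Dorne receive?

Standard divisor 2031272/10 ≈ 203127.2; standard quotas: Brisco 0.710, Dorne 4.567, Galen 4.724.
Rounding down gives 0, 4, 4 = 8 seats, so the divisor must be adjusted.
With modified divisor 172700: modified quotas Brisco 0.835, Dorne 5.371, Galen 5.556.
Rounding down: Brisco 0, Dorne 5, Galen 5 (total 10).
Dorne receives 5.

5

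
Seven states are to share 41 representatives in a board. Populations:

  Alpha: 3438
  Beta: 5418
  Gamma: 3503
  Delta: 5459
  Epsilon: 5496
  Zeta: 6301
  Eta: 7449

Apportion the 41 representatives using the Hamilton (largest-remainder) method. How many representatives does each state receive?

The standard divisor is 37064/41 = 904.
Standard quotas: Alpha 3.8031, Beta 5.9934, Gamma 3.8750, Delta 6.0387, Epsilon 6.0796, Zeta 6.9701, Eta 8.2400.
Lower quotas: Alpha 3, Beta 5, Gamma 3, Delta 6, Epsilon 6, Zeta 6, Eta 8 (sum 37, leaving 4 seats).
Remainders in descending order: Beta 0.9934, Zeta 0.9701, Gamma 0.8750, Alpha 0.8031, Eta 0.2400, Epsilon 0.0796, Delta 0.0387.
The surplus seats go to Beta, Zeta, Gamma, Alpha.

Alpha 4, Beta 6, Gamma 4, Delta 6, Epsilon 6, Zeta 7, Eta 8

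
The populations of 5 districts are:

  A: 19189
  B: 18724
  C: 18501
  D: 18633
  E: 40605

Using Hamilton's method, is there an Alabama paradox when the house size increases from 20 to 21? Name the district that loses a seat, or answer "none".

none

At 20 seats: A 4, B 3, C 3, D 3, E 7.
At 21 seats: A 4, B 4, C 3, D 3, E 7.
No district's allocation decreased.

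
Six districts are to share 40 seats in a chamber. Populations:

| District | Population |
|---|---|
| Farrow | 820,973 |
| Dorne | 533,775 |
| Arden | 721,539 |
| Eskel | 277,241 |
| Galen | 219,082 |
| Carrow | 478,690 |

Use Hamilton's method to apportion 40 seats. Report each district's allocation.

Farrow 11; Dorne 7; Arden 9; Eskel 4; Galen 3; Carrow 6

The standard divisor is 3051300/40 ≈ 76282.5.
Standard quotas: Farrow 10.7623, Dorne 6.9973, Arden 9.4588, Eskel 3.6344, Galen 2.8720, Carrow 6.2752.
Lower quotas: Farrow 10, Dorne 6, Arden 9, Eskel 3, Galen 2, Carrow 6 (sum 36, leaving 4 seats).
Remainders in descending order: Dorne 0.9973, Galen 0.8720, Farrow 0.7623, Eskel 0.6344, Arden 0.4588, Carrow 0.2752.
The surplus seats go to Dorne, Galen, Farrow, Eskel.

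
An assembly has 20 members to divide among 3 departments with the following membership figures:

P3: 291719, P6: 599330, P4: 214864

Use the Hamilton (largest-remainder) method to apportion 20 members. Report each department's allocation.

Standard divisor: 1105913 ÷ 20 ≈ 55295.65.
Standard quotas: P3 5.2756, P6 10.8386, P4 3.8857.
Lower quotas: P3 5, P6 10, P4 3 (sum 18, leaving 2 seats).
Remainders in descending order: P4 0.8857, P6 0.8386, P3 0.2756.
Largest remainders: P4, P6 receive the extra seats.

P3 5; P6 11; P4 4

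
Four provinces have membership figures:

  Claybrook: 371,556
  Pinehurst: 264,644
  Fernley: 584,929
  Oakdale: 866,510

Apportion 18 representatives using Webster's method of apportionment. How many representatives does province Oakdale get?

8

Standard divisor 2087639/18 ≈ 115979.944; standard quotas: Claybrook 3.204, Pinehurst 2.282, Fernley 5.043, Oakdale 7.471.
Rounding to the nearest integer gives 3, 2, 5, 7 = 17 seats, so the divisor must be adjusted.
With modified divisor 110900: modified quotas Claybrook 3.350, Pinehurst 2.386, Fernley 5.274, Oakdale 7.813.
Rounding to the nearest integer: Claybrook 3, Pinehurst 2, Fernley 5, Oakdale 8 (total 18).
Oakdale receives 8.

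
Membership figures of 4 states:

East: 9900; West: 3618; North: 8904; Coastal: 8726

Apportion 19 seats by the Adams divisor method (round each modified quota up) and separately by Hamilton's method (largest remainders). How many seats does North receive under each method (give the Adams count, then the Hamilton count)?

5 and 6

Adams: East 6, West 3, North 5, Coastal 5.
Hamilton: East 6, West 2, North 6, Coastal 5.
North gets 5 under Adams and 6 under Hamilton.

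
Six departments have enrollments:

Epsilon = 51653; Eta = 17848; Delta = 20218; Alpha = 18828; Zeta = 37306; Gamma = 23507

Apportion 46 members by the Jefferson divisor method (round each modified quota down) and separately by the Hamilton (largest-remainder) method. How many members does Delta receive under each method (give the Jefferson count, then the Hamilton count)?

Jefferson: Epsilon 15, Eta 5, Delta 5, Alpha 5, Zeta 10, Gamma 6.
Hamilton: Epsilon 14, Eta 5, Delta 6, Alpha 5, Zeta 10, Gamma 6.
Delta gets 5 under Jefferson and 6 under Hamilton.

5 and 6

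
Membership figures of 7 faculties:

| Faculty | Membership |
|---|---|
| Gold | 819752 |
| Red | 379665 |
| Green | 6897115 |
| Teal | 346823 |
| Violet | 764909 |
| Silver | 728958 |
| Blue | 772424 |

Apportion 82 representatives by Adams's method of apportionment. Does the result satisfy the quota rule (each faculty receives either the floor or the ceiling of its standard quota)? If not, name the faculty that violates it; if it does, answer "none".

Green

Standard quotas: Gold 6.277, Red 2.907, Green 52.809, Teal 2.656, Violet 5.857, Silver 5.581, Blue 5.914.
Adams allocation: Gold 7, Red 3, Green 51, Teal 3, Violet 6, Silver 6, Blue 6.
Green has quota 52.809 (lower 52, upper 53) but receives 51 — outside the quota interval.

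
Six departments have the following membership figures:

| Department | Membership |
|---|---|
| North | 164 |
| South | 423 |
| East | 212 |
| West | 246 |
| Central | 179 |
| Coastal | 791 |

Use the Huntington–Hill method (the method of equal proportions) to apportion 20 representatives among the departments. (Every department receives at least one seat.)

North=2; South=4; East=2; West=2; Central=2; Coastal=8

With divisor 103: modified quotas North 1.592, South 4.107, East 2.058, West 2.388, Central 1.738, Coastal 7.680.
Geometric-mean thresholds: North √(1·2)=1.414, South √(4·5)=4.472, East √(2·3)=2.449, West √(2·3)=2.449, Central √(1·2)=1.414, Coastal √(7·8)=7.483.
Each quota rounded against its threshold gives North 2, South 4, East 2, West 2, Central 2, Coastal 8 (total 20).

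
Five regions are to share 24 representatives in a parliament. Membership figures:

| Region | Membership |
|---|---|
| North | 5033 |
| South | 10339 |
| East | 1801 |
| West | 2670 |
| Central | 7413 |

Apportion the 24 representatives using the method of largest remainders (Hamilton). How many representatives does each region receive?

North 4; South 9; East 2; West 2; Central 7

The standard divisor is 27256/24 ≈ 1135.667.
Standard quotas: North 4.4318, South 9.1039, East 1.5859, West 2.3510, Central 6.5274.
Lower quotas: North 4, South 9, East 1, West 2, Central 6 (sum 22, leaving 2 seats).
Remainders in descending order: East 0.5859, Central 0.5274, North 0.4318, West 0.3510, South 0.1039.
Largest remainders: East, Central receive the extra seats.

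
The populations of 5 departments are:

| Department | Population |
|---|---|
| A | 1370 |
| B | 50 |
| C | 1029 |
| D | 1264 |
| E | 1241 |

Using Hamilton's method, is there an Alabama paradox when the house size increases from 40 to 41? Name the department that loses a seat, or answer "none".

At 40 seats: A 11, B 1, C 8, D 10, E 10.
At 41 seats: A 11, B 0, C 9, D 11, E 10.
B drops from 1 to 0.

B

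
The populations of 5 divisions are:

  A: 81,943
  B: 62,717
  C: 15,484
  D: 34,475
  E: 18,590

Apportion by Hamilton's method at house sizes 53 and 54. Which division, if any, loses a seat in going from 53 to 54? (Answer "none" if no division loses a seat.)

E

At 53 seats: A 20, B 16, C 4, D 8, E 5.
At 54 seats: A 21, B 16, C 4, D 9, E 4.
E drops from 5 to 4.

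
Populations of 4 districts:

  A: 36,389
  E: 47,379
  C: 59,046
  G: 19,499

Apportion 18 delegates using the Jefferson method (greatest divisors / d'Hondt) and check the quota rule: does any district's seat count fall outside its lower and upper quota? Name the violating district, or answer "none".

Standard quotas: A 4.035, E 5.254, C 6.548, G 2.162.
Jefferson allocation: A 4, E 5, C 7, G 2.
Every allocation lies between the lower and upper quota.

none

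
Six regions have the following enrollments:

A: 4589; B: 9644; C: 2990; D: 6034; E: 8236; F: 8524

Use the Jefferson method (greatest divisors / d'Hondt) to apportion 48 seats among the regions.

A: 5, B: 12, C: 3, D: 7, E: 10, F: 11

Standard divisor 40017/48 ≈ 833.688; standard quotas: A 5.504, B 11.568, C 3.586, D 7.238, E 9.879, F 10.224.
Rounding down gives 5, 11, 3, 7, 9, 10 = 45 seats, so the divisor must be adjusted.
With modified divisor 770: modified quotas A 5.960, B 12.525, C 3.883, D 7.836, E 10.696, F 11.070.
Rounding down: A 5, B 12, C 3, D 7, E 10, F 11 (total 48).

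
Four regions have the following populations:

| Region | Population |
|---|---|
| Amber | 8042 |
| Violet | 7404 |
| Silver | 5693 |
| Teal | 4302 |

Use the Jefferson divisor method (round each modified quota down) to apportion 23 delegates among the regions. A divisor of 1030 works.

With modified divisor 1030: modified quotas Amber 7.808, Violet 7.188, Silver 5.527, Teal 4.177.
Rounding down: Amber 7, Violet 7, Silver 5, Teal 4 (total 23).

Amber=7, Violet=7, Silver=5, Teal=4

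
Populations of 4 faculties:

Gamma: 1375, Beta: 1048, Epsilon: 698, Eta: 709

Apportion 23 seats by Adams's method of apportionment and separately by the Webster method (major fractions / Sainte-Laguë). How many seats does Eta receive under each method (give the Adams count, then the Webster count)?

5 and 4

Adams: Gamma 8, Beta 6, Epsilon 4, Eta 5.
Webster: Gamma 9, Beta 6, Epsilon 4, Eta 4.
Eta gets 5 under Adams and 4 under Webster.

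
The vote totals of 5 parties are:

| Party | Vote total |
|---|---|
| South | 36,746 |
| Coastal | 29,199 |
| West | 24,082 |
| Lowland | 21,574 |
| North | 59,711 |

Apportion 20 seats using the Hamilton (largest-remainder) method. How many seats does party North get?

7

Standard divisor: 171312 ÷ 20 ≈ 8565.6.
Standard quotas: South 4.2900, Coastal 3.4089, West 2.8115, Lowland 2.5187, North 6.9710.
Lower quotas: South 4, Coastal 3, West 2, Lowland 2, North 6 (sum 17, leaving 3 seats).
Remainders in descending order: North 0.9710, West 0.8115, Lowland 0.5187, Coastal 0.4089, South 0.2900.
Largest remainders: North, West, Lowland receive the extra seats.
North receives 7.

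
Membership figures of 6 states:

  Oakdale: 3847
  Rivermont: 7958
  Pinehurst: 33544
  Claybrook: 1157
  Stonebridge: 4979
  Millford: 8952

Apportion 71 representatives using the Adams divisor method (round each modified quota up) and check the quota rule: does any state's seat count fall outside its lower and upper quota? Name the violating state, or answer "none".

Standard quotas: Oakdale 4.519, Rivermont 9.349, Pinehurst 39.407, Claybrook 1.359, Stonebridge 5.849, Millford 10.517.
Adams allocation: Oakdale 5, Rivermont 9, Pinehurst 38, Claybrook 2, Stonebridge 6, Millford 11.
Pinehurst has quota 39.407 (lower 39, upper 40) but receives 38 — outside the quota interval.

Pinehurst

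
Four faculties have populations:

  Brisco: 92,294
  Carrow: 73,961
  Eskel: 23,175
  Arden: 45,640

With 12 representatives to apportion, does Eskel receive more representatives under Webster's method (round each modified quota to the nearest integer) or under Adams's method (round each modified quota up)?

Adams

Webster: Brisco 5, Carrow 4, Eskel 1, Arden 2.
Adams: Brisco 4, Carrow 4, Eskel 2, Arden 2.
Eskel gets 1 under Webster and 2 under Adams.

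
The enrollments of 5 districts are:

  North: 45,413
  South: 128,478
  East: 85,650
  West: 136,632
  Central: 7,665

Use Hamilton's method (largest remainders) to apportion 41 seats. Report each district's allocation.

The standard divisor is 403838/41 ≈ 9849.707.
Standard quotas: North 4.6106, South 13.0438, East 8.6957, West 13.8717, Central 0.7782.
Lower quotas: North 4, South 13, East 8, West 13, Central 0 (sum 38, leaving 3 seats).
Remainders in descending order: West 0.8717, Central 0.7782, East 0.6957, North 0.6106, South 0.0438.
Largest remainders: West, Central, East receive the extra seats.

North: 4, South: 13, East: 9, West: 14, Central: 1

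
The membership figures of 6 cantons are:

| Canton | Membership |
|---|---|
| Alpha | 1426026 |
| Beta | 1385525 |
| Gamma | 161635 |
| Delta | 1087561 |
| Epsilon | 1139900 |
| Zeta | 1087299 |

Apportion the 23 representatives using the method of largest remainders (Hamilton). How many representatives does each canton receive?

Alpha=5, Beta=5, Gamma=1, Delta=4, Epsilon=4, Zeta=4

Standard divisor: 6287946 ÷ 23 ≈ 273388.957.
Standard quotas: Alpha 5.2161, Beta 5.0680, Gamma 0.5912, Delta 3.9781, Epsilon 4.1695, Zeta 3.9771.
Lower quotas: Alpha 5, Beta 5, Gamma 0, Delta 3, Epsilon 4, Zeta 3 (sum 20, leaving 3 seats).
Remainders in descending order: Delta 0.9781, Zeta 0.9771, Gamma 0.5912, Alpha 0.2161, Epsilon 0.1695, Beta 0.0680.
The surplus seats go to Delta, Zeta, Gamma.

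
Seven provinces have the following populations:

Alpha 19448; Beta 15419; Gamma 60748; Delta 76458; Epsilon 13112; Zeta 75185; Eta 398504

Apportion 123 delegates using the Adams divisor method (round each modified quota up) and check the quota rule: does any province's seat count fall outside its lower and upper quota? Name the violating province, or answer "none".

Standard quotas: Alpha 3.631, Beta 2.878, Gamma 11.341, Delta 14.273, Epsilon 2.448, Zeta 14.036, Eta 74.394.
Adams allocation: Alpha 4, Beta 3, Gamma 12, Delta 14, Epsilon 3, Zeta 14, Eta 73.
Eta has quota 74.394 (lower 74, upper 75) but receives 73 — outside the quota interval.

Eta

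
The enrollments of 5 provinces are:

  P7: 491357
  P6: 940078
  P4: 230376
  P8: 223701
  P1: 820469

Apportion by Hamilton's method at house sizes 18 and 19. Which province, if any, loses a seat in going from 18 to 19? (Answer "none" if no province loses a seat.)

At 18 seats: P7 3, P6 6, P4 2, P8 2, P1 5.
At 19 seats: P7 3, P6 7, P4 2, P8 1, P1 6.
P8 drops from 2 to 1.

P8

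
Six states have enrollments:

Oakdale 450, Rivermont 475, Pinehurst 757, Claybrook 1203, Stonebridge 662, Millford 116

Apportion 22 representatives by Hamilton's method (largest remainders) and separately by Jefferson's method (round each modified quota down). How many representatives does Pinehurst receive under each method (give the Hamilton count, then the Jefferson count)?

4 and 5

Hamilton: Oakdale 3, Rivermont 3, Pinehurst 4, Claybrook 7, Stonebridge 4, Millford 1.
Jefferson: Oakdale 2, Rivermont 3, Pinehurst 5, Claybrook 8, Stonebridge 4, Millford 0.
Pinehurst gets 4 under Hamilton and 5 under Jefferson.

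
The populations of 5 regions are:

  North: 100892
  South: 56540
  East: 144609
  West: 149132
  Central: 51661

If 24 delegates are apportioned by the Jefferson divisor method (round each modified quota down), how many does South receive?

Standard divisor 502834/24 ≈ 20951.417; standard quotas: North 4.816, South 2.699, East 6.902, West 7.118, Central 2.466.
Rounding down gives 4, 2, 6, 7, 2 = 21 seats, so the divisor must be adjusted.
With modified divisor 18700: modified quotas North 5.395, South 3.024, East 7.733, West 7.975, Central 2.763.
Rounding down: North 5, South 3, East 7, West 7, Central 2 (total 24).
South receives 3.

3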